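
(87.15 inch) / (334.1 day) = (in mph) 1.715e-07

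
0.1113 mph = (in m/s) 0.04976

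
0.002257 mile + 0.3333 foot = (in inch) 147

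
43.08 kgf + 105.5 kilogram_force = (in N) 1457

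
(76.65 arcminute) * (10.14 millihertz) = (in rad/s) 0.0002261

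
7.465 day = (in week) 1.066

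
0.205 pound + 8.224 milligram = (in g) 92.99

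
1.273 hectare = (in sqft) 1.37e+05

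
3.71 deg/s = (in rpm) 0.6183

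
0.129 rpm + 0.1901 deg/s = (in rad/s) 0.01683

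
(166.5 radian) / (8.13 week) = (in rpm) 0.0003234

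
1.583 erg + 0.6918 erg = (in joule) 2.275e-07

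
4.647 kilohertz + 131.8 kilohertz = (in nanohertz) 1.364e+14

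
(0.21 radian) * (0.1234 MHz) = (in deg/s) 1.485e+06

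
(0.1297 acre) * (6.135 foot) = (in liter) 9.815e+05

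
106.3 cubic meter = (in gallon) 2.808e+04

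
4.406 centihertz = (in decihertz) 0.4406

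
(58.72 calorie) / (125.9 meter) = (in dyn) 1.951e+05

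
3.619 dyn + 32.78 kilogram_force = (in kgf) 32.78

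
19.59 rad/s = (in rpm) 187.1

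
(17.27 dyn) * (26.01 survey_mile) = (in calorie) 1.728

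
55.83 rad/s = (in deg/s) 3199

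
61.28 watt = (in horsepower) 0.08218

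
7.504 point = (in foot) 0.008685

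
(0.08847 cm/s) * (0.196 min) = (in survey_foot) 0.03413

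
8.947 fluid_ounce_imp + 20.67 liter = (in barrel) 0.1316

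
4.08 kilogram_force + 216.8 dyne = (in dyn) 4.001e+06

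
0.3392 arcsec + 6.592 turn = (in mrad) 4.142e+04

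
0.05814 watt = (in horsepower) 7.797e-05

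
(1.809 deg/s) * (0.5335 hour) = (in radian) 60.64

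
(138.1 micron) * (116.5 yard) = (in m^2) 0.01471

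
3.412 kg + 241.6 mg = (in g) 3412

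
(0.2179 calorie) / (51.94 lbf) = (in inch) 0.1554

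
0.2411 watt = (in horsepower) 0.0003233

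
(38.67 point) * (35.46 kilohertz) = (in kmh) 1741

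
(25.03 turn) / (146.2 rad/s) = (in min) 0.01793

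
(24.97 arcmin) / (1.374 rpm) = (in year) 1.601e-09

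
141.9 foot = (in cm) 4325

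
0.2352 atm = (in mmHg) 178.8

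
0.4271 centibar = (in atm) 0.004215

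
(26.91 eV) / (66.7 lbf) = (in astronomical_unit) 9.714e-32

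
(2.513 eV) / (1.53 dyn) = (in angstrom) 0.0002632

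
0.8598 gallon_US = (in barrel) 0.02047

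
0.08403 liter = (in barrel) 0.0005285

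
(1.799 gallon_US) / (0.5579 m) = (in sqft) 0.1314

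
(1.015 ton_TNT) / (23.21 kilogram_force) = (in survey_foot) 6.121e+07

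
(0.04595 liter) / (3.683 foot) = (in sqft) 0.0004406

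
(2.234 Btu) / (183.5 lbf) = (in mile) 0.001794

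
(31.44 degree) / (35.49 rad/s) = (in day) 1.79e-07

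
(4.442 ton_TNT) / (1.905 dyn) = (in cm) 9.756e+16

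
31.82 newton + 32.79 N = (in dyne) 6.461e+06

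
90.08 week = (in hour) 1.513e+04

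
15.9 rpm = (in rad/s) 1.665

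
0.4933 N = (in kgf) 0.0503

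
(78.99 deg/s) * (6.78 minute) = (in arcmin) 1.928e+06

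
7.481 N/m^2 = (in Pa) 7.481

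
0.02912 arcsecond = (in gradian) 8.988e-06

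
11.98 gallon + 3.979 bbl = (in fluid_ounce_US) 2.292e+04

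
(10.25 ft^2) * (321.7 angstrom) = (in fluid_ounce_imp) 0.001078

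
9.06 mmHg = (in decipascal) 1.208e+04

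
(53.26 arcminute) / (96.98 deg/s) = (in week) 1.513e-08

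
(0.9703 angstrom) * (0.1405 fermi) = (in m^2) 1.363e-26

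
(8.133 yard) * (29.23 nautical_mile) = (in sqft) 4.333e+06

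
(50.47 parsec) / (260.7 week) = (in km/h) 3.556e+10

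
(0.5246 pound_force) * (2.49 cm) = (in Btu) 5.507e-05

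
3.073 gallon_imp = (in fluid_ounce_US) 472.4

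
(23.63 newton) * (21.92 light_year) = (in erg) 4.9e+25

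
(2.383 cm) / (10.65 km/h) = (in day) 9.323e-08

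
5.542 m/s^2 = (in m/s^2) 5.542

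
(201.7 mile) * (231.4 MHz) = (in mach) 2.206e+11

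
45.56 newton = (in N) 45.56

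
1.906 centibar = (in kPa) 1.906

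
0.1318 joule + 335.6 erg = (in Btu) 0.000125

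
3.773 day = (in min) 5433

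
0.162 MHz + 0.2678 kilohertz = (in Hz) 1.623e+05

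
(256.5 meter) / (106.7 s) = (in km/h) 8.654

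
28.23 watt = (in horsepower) 0.03786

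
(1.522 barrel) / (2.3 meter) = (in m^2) 0.1052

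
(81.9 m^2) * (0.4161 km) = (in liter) 3.408e+07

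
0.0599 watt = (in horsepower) 8.033e-05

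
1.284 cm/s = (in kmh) 0.04622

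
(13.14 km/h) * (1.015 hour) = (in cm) 1.334e+06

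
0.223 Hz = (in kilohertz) 0.000223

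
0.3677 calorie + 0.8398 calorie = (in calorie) 1.208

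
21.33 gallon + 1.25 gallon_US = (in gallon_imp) 18.8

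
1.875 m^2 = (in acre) 0.0004633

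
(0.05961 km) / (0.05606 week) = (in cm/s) 0.1758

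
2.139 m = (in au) 1.43e-11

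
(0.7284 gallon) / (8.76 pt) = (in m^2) 0.8922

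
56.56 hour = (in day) 2.357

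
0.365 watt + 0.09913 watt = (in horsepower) 0.0006224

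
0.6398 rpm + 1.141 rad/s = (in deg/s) 69.21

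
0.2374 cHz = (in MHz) 2.374e-09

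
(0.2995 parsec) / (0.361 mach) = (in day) 8.702e+08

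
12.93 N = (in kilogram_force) 1.318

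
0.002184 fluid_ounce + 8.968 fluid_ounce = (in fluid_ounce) 8.97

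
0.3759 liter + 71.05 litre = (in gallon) 18.87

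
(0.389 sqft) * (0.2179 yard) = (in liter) 7.201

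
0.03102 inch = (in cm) 0.07879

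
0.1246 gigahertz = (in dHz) 1.246e+09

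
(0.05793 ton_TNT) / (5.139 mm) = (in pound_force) 1.06e+10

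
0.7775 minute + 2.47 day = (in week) 0.3529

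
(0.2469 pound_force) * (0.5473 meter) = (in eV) 3.752e+18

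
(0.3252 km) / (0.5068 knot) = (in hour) 0.3465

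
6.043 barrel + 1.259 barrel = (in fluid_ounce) 3.926e+04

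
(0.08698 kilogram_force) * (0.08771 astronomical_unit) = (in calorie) 2.675e+09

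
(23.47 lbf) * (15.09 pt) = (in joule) 0.5558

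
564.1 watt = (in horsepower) 0.7565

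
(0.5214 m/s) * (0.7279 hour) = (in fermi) 1.366e+18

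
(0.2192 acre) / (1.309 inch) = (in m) 2.668e+04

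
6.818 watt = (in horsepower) 0.009143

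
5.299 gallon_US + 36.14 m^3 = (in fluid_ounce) 1.223e+06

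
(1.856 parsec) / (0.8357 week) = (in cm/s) 1.133e+13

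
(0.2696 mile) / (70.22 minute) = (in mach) 0.0003024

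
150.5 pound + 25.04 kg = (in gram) 9.331e+04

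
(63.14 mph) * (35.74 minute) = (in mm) 6.053e+07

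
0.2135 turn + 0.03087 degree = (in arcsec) 2.768e+05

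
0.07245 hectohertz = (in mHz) 7245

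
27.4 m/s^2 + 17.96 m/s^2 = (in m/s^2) 45.36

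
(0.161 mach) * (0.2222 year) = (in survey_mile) 2.387e+05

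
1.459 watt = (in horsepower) 0.001957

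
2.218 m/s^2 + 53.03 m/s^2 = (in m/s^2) 55.25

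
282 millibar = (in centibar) 28.2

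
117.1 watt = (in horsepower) 0.157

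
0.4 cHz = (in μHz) 4000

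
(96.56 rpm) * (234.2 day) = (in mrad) 2.046e+11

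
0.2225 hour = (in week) 0.001324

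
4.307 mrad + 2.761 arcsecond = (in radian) 0.00432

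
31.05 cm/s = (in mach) 0.0009119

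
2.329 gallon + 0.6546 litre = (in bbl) 0.05957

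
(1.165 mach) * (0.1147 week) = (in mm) 2.752e+10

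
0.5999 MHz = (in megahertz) 0.5999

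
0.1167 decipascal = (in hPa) 0.0001167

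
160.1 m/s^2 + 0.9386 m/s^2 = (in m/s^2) 161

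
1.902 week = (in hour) 319.5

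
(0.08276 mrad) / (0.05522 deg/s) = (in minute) 0.001431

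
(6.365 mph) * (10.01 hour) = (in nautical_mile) 55.37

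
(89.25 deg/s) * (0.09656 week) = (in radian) 9.097e+04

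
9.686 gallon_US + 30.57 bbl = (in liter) 4897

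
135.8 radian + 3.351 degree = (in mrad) 1.359e+05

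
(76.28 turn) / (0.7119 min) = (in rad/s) 11.22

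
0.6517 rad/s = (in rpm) 6.223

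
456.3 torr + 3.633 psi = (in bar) 0.8588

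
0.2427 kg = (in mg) 2.427e+05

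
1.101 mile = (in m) 1772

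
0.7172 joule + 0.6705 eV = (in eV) 4.476e+18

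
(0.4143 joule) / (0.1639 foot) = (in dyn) 8.293e+05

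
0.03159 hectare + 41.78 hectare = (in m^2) 4.181e+05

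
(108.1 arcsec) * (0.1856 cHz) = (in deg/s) 5.573e-05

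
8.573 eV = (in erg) 1.374e-11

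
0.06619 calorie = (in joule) 0.2769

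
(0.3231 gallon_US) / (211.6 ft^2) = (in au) 4.159e-16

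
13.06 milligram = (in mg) 13.06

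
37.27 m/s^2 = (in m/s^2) 37.27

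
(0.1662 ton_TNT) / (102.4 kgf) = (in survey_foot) 2.272e+06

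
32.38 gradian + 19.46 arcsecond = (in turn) 0.08097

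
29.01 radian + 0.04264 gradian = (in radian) 29.01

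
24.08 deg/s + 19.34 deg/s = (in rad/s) 0.7578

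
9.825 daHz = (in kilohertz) 0.09825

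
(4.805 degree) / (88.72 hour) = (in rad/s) 2.626e-07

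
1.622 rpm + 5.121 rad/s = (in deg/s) 303.1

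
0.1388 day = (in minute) 199.9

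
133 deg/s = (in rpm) 22.17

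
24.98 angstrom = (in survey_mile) 1.552e-12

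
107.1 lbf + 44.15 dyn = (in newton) 476.4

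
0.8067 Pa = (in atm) 7.962e-06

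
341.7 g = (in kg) 0.3417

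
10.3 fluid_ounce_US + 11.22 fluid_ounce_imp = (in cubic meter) 0.0006234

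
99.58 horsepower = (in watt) 7.426e+04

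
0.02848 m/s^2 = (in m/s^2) 0.02848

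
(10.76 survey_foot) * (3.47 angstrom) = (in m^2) 1.138e-09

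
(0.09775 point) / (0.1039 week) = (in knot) 1.067e-09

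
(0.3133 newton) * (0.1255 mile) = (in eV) 3.95e+20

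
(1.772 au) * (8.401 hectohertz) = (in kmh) 8.017e+14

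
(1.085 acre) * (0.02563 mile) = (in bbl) 1.139e+06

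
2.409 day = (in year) 0.0066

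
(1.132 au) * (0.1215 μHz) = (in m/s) 2.058e+04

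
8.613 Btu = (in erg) 9.087e+10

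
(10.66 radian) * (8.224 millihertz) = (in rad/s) 0.08767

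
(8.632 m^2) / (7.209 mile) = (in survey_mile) 4.623e-07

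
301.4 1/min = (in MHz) 5.023e-06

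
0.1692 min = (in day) 0.0001175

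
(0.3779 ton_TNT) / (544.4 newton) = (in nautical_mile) 1568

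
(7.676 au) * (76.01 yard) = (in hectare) 7.981e+09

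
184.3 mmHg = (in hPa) 245.7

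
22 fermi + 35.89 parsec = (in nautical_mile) 5.98e+14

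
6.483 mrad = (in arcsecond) 1337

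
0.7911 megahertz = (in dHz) 7.911e+06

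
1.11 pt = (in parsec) 1.269e-20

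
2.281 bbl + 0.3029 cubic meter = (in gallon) 175.8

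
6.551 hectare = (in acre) 16.19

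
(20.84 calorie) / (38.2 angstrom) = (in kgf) 2.328e+09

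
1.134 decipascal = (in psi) 1.645e-05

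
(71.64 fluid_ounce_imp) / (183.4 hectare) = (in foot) 3.641e-09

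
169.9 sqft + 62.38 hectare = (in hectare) 62.38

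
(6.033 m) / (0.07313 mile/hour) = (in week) 0.0003051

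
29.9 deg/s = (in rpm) 4.983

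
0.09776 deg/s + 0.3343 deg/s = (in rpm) 0.07201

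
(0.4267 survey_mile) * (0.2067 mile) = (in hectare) 22.84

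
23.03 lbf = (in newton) 102.4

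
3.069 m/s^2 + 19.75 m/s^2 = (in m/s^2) 22.82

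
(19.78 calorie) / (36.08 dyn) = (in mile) 142.5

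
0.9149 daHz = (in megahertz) 9.149e-06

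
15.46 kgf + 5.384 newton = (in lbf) 35.29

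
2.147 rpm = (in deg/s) 12.88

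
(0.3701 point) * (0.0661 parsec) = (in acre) 6.58e+07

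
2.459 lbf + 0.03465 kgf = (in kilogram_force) 1.15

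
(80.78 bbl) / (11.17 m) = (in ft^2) 12.38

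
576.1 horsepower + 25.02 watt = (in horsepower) 576.1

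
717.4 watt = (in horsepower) 0.962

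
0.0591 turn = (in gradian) 23.64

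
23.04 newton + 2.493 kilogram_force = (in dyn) 4.749e+06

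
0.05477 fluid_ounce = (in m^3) 1.62e-06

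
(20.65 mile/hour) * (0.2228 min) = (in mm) 1.234e+05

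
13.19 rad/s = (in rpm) 126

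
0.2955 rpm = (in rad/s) 0.03094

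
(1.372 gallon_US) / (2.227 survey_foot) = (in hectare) 7.651e-07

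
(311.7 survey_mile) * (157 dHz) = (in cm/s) 7.876e+08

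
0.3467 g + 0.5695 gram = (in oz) 0.03232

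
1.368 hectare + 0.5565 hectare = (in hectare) 1.925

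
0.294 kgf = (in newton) 2.883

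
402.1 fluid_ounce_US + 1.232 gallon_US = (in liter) 16.56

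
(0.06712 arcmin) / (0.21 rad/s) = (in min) 1.55e-06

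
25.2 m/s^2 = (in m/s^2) 25.2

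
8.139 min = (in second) 488.3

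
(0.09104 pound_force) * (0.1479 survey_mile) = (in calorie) 23.04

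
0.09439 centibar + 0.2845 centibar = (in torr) 2.842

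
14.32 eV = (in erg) 2.294e-11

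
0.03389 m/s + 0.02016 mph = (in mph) 0.09597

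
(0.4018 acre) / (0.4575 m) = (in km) 3.554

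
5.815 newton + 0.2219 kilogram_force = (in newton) 7.991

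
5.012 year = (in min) 2.634e+06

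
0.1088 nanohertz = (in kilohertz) 1.088e-13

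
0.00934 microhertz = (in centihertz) 9.34e-07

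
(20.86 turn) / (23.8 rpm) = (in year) 1.668e-06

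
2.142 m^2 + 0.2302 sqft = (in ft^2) 23.29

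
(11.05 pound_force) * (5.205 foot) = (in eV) 4.867e+20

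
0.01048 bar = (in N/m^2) 1048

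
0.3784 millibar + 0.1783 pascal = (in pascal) 38.02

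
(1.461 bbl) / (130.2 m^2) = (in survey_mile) 1.109e-06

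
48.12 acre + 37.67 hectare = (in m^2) 5.714e+05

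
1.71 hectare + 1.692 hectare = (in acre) 8.407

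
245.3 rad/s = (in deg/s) 1.405e+04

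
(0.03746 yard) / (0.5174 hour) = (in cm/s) 0.001839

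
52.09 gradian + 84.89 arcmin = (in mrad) 842.9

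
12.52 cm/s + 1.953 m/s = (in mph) 4.649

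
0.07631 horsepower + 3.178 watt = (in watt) 60.08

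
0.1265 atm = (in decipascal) 1.282e+05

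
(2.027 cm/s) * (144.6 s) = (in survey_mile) 0.001821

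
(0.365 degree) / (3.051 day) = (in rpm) 2.308e-07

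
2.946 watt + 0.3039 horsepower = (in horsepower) 0.3079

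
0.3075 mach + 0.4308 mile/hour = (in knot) 203.9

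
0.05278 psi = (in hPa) 3.639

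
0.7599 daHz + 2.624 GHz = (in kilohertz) 2.624e+06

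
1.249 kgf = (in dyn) 1.225e+06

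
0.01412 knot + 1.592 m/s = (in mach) 0.004697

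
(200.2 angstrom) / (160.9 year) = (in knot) 7.669e-18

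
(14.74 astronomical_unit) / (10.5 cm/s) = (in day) 2.431e+08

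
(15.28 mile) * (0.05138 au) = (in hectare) 1.89e+10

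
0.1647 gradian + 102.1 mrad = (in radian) 0.1047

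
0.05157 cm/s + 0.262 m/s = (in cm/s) 26.25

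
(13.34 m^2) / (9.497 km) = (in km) 1.405e-06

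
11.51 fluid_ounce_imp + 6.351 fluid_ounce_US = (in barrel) 0.003238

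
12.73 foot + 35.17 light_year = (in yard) 3.639e+17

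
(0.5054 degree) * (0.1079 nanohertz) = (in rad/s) 9.518e-13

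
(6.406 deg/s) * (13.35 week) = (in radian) 9.027e+05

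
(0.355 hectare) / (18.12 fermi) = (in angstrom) 1.959e+27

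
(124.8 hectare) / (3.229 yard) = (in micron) 4.227e+11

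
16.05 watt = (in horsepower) 0.02152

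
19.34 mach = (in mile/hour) 1.473e+04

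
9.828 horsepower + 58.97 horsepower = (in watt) 5.13e+04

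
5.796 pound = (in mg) 2.629e+06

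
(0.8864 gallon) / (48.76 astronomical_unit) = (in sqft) 4.951e-15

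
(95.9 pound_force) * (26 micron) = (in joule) 0.01109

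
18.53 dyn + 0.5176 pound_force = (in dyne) 2.303e+05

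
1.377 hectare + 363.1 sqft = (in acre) 3.411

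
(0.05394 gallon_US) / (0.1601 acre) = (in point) 0.0008933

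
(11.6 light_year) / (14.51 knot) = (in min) 2.45e+14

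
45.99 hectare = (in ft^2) 4.95e+06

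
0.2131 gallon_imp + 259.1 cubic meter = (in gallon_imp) 5.699e+04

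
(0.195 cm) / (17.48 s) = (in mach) 3.276e-07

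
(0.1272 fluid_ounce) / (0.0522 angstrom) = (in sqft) 7.757e+06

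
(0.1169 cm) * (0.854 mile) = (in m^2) 1.607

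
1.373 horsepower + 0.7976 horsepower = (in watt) 1619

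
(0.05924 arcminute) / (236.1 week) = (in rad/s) 1.207e-13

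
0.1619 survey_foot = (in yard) 0.05397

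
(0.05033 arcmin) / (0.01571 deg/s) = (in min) 0.0008899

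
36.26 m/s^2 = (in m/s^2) 36.26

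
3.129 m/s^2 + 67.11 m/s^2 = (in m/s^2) 70.24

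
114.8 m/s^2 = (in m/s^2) 114.8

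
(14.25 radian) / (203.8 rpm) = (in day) 7.728e-06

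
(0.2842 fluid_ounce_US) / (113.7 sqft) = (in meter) 7.957e-07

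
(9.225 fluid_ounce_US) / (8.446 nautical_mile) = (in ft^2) 1.877e-07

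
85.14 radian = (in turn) 13.55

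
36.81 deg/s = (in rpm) 6.135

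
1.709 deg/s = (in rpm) 0.2848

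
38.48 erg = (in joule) 3.848e-06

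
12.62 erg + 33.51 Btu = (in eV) 2.207e+23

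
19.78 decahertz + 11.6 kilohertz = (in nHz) 1.18e+13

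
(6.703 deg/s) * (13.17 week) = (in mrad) 9.318e+08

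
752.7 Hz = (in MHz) 0.0007527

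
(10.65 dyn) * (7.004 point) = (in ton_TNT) 6.289e-17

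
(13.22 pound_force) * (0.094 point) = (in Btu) 1.848e-06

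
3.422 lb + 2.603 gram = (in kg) 1.555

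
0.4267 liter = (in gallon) 0.1127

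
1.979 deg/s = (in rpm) 0.3298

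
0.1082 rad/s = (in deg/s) 6.199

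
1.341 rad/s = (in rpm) 12.81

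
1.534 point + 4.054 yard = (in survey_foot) 12.16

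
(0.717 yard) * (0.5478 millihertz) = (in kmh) 0.001293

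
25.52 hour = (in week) 0.1519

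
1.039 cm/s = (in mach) 3.051e-05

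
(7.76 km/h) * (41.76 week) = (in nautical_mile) 2.94e+04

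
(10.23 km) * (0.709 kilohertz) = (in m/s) 7.253e+06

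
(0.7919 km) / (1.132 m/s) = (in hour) 0.1943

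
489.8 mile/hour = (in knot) 425.6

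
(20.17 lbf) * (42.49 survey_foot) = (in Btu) 1.101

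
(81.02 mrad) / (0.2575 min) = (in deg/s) 0.3005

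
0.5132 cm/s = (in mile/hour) 0.01148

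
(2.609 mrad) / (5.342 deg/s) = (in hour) 7.773e-06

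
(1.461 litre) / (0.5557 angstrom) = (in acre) 6497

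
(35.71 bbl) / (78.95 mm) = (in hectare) 0.007191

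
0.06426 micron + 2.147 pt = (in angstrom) 7.575e+06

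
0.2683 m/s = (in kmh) 0.9659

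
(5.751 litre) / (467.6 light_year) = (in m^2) 1.3e-21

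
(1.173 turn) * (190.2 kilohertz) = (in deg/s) 8.032e+07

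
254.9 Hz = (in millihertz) 2.549e+05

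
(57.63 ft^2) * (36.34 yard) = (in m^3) 177.9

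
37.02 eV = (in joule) 5.931e-18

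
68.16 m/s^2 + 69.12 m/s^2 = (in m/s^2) 137.3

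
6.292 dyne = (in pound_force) 1.414e-05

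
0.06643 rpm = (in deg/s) 0.3986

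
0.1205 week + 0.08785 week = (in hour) 35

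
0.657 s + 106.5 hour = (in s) 3.834e+05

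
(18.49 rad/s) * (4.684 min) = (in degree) 2.977e+05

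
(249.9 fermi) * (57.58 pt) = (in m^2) 5.076e-15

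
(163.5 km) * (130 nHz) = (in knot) 0.04132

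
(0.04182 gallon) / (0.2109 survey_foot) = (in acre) 6.085e-07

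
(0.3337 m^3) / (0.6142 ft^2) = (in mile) 0.003634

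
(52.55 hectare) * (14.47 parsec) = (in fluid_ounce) 7.934e+27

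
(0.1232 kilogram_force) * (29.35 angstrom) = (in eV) 2.213e+10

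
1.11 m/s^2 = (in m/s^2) 1.11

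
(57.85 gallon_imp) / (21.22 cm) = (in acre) 0.0003063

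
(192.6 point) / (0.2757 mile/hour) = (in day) 6.381e-06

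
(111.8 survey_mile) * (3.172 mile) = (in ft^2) 9.887e+09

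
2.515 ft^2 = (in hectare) 2.337e-05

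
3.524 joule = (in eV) 2.2e+19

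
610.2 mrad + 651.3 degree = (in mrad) 1.198e+04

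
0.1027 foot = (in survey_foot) 0.1027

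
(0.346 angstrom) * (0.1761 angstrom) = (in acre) 1.506e-25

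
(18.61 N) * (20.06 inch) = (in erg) 9.482e+07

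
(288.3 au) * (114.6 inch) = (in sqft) 1.351e+15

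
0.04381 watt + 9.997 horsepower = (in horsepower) 9.997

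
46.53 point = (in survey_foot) 0.05385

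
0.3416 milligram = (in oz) 1.205e-05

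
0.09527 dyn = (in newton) 9.527e-07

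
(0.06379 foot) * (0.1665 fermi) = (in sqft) 3.485e-17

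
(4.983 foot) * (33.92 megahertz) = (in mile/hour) 1.152e+08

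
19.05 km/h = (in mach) 0.01554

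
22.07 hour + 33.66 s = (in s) 7.949e+04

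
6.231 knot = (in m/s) 3.206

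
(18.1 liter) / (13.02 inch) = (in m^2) 0.05473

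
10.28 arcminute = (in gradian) 0.1904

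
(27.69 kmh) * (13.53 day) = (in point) 2.549e+10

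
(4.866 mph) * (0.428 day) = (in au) 5.377e-07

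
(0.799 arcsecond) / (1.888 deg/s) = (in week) 1.944e-10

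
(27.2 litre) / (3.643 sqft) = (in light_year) 8.495e-18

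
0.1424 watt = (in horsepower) 0.000191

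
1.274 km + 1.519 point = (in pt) 3.611e+06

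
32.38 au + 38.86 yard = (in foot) 1.589e+13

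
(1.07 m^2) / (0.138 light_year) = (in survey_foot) 2.689e-15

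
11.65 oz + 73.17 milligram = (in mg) 3.303e+05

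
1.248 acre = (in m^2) 5050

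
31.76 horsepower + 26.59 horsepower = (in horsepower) 58.35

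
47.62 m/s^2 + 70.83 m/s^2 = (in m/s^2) 118.4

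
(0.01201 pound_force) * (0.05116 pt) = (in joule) 9.642e-07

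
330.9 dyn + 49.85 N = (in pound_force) 11.21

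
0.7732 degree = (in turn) 0.002148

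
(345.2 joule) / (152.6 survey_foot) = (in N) 7.422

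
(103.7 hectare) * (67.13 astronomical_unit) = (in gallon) 2.751e+21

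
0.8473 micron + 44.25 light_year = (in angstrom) 4.186e+27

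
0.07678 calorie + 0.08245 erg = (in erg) 3.212e+06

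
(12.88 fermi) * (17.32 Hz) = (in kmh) 8.031e-13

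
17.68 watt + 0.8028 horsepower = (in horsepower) 0.8265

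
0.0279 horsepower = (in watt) 20.81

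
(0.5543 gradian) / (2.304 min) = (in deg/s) 0.003609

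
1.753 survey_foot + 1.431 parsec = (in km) 4.416e+13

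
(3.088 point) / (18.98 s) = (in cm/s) 0.00574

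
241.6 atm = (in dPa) 2.448e+08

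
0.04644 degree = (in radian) 0.0008105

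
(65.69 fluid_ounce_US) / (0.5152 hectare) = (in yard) 4.124e-07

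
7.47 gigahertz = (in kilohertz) 7.47e+06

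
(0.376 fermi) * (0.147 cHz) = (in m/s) 5.527e-19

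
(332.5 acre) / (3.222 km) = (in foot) 1370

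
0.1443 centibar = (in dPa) 1443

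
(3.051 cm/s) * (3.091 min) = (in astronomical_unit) 3.782e-11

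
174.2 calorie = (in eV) 4.549e+21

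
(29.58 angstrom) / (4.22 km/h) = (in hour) 7.009e-13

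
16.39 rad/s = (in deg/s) 939.1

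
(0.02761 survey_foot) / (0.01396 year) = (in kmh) 6.882e-08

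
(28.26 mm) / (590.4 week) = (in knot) 1.538e-10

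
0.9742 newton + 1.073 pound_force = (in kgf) 0.586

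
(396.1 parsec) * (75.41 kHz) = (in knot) 1.792e+24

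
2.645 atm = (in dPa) 2.68e+06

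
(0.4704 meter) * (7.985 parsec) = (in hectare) 1.159e+13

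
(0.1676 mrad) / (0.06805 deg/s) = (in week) 2.333e-07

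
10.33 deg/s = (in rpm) 1.722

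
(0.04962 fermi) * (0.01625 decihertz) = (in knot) 1.567e-19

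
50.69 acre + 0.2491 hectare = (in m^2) 2.076e+05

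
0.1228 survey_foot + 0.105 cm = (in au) 2.572e-13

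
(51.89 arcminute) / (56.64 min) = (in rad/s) 4.442e-06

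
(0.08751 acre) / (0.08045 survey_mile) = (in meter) 2.735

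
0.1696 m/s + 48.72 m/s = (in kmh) 176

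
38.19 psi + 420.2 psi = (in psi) 458.4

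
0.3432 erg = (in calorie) 8.203e-09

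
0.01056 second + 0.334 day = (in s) 2.886e+04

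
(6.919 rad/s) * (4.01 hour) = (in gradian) 6.359e+06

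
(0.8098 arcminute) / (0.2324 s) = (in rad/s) 0.001014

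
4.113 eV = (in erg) 6.59e-12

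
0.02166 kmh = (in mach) 1.767e-05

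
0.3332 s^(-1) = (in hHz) 0.003332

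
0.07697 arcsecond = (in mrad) 0.0003732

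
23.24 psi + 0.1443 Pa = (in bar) 1.602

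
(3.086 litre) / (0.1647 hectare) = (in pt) 0.005311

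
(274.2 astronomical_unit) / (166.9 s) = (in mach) 7.218e+08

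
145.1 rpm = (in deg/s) 870.6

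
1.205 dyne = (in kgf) 1.229e-06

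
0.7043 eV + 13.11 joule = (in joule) 13.11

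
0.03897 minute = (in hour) 0.0006495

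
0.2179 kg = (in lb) 0.4804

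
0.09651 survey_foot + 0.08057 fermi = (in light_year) 3.109e-18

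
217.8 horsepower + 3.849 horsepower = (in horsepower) 221.6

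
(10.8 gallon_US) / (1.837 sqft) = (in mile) 0.0001489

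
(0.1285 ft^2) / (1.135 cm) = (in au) 7.031e-12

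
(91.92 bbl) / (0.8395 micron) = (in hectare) 1741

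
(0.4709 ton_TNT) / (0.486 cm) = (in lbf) 9.114e+10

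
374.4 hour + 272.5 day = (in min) 4.149e+05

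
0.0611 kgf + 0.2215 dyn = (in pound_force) 0.1347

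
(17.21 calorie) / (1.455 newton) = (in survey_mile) 0.03075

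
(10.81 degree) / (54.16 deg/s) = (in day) 2.31e-06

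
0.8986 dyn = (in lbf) 2.02e-06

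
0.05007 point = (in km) 1.766e-08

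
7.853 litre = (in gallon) 2.075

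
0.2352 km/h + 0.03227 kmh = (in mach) 0.0002182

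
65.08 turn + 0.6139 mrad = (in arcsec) 8.434e+07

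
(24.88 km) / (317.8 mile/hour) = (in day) 0.002027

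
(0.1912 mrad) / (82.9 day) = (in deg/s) 1.529e-09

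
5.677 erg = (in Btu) 5.381e-10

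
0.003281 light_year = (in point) 8.799e+16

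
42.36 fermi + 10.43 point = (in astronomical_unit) 2.46e-14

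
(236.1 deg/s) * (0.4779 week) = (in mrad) 1.191e+09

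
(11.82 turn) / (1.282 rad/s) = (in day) 0.0006705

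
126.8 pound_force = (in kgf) 57.52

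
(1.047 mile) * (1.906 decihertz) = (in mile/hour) 718.4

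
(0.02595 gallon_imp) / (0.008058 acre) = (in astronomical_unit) 2.418e-17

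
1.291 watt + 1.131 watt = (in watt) 2.422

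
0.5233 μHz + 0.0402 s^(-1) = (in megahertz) 4.02e-08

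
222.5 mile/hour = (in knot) 193.3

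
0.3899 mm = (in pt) 1.105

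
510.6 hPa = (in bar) 0.5106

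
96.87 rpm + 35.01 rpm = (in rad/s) 13.81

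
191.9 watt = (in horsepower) 0.2573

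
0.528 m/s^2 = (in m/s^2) 0.528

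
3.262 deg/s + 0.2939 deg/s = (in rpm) 0.5927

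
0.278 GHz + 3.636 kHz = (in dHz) 2.78e+09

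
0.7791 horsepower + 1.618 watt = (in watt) 582.6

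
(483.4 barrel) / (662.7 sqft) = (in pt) 3539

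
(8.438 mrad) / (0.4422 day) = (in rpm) 2.109e-06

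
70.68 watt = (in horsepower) 0.09478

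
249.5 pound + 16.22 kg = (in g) 1.294e+05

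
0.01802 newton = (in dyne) 1802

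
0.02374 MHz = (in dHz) 2.374e+05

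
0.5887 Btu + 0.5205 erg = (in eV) 3.877e+21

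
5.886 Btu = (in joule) 6210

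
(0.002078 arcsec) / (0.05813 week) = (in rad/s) 2.866e-13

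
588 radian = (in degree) 3.369e+04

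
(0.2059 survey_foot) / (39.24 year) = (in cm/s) 5.072e-09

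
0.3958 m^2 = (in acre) 9.78e-05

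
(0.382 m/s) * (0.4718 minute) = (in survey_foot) 35.48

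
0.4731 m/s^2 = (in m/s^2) 0.4731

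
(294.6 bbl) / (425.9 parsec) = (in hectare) 3.564e-22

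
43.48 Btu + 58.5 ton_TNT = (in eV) 1.528e+30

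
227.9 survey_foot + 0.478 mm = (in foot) 227.9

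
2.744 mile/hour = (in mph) 2.744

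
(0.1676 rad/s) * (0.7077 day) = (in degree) 5.872e+05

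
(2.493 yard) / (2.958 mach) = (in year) 7.177e-11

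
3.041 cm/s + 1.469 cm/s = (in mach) 0.0001325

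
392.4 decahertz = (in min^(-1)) 2.354e+05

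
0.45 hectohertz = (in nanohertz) 4.5e+10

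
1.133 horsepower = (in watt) 844.9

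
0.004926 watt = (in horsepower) 6.606e-06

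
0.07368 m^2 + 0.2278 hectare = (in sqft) 2.452e+04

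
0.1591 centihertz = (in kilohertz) 1.591e-06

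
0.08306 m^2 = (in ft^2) 0.8941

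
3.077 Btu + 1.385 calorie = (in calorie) 777.3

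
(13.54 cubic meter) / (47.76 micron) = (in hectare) 28.35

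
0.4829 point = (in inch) 0.006707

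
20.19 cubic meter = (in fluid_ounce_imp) 7.106e+05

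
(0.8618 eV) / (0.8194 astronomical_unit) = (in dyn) 1.126e-25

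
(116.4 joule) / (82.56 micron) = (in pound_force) 3.17e+05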